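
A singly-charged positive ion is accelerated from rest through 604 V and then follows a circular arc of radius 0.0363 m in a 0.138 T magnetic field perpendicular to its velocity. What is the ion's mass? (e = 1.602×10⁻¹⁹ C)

m ≈ 3.33×10⁻²⁷ kg

Combine |q|V = ½mv² and r = mv/(|q|B): eliminate v to get m = qB²r²/(2V).
m = (1.602×10⁻¹⁹)(0.138)²(0.0363)²/(2·604) ≈ 3.33×10⁻²⁷ kg.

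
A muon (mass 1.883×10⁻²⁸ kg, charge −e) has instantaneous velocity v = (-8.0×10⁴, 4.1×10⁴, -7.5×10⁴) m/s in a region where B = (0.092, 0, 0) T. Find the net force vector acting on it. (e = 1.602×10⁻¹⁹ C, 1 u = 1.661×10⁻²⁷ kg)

v×B = (0, -6900, -3770) N/C.
F = q v×B = (−1.602×10⁻¹⁹ C)·(0, -6900, -3770) = (0, 1.11×10⁻¹⁵, 6.04×10⁻¹⁶) N.

F ≈ (0, 1.11×10⁻¹⁵, 6.04×10⁻¹⁶) N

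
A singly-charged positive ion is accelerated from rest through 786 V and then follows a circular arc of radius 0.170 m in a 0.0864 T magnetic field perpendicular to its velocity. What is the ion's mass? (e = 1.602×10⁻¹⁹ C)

m ≈ 2.20×10⁻²⁶ kg

Combine |q|V = ½mv² and r = mv/(|q|B): eliminate v to get m = qB²r²/(2V).
m = (1.602×10⁻¹⁹)(0.0864)²(0.170)²/(2·786) ≈ 2.20×10⁻²⁶ kg.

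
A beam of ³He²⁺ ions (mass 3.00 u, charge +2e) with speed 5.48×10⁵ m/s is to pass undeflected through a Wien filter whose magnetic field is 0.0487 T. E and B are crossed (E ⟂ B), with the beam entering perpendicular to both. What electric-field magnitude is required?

E = 2.67×10⁴ V/m

For straight-line motion qE = qvB, so E = vB.
E = 5.48×10⁵ × 0.0487 = 2.67×10⁴ V/m.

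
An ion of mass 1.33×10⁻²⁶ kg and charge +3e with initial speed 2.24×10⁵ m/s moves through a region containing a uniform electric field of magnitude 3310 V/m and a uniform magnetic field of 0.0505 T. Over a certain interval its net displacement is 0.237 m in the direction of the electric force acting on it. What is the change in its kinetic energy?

The magnetic force is always ⟂ v and does no work; only the electric force changes KE.
ΔKE = F_E · d = |q|E d = (4.806×10⁻¹⁹)(3310)(0.237) ≈ 3.77×10⁻¹⁶ J.

ΔKE ≈ 3.77×10⁻¹⁶ J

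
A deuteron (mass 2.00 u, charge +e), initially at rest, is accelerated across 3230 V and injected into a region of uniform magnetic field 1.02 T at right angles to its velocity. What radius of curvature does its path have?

Acceleration: |q|V = ½mv² ⇒ v = √(2|q|V/m) = √(2·1.602×10⁻¹⁹·3230/3.322×10⁻²⁷) ≈ 5.581×10⁵ m/s.
In the field: r = mv/(|q|B) = (3.322×10⁻²⁷)(5.581×10⁵)/((1.602×10⁻¹⁹)(1.02)) ≈ 0.0113 m.

r ≈ 0.0113 m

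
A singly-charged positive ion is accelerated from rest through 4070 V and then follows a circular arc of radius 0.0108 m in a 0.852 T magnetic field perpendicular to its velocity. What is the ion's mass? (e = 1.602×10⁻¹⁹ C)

m ≈ 1.67×10⁻²⁷ kg

Combine |q|V = ½mv² and r = mv/(|q|B): eliminate v to get m = qB²r²/(2V).
m = (1.602×10⁻¹⁹)(0.852)²(0.0108)²/(2·4070) ≈ 1.67×10⁻²⁷ kg.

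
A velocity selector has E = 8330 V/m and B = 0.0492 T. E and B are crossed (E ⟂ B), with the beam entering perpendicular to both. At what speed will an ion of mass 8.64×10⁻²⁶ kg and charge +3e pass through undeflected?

v = 1.69×10⁵ m/s

Straight-line motion ⇒ electric and magnetic forces cancel, so E = vB.
v = E/B = 8330/0.0492 = 1.69×10⁵ m/s.
The result is independent of the particle's charge and mass.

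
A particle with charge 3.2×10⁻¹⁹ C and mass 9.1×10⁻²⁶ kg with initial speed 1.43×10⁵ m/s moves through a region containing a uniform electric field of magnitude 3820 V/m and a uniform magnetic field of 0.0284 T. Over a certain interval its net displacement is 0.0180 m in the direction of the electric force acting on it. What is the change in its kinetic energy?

ΔKE ≈ 2.20×10⁻¹⁷ J

The magnetic force is always ⟂ v and does no work; only the electric force changes KE.
ΔKE = F_E · d = |q|E d = (3.2×10⁻¹⁹)(3820)(0.0180) ≈ 2.20×10⁻¹⁷ J.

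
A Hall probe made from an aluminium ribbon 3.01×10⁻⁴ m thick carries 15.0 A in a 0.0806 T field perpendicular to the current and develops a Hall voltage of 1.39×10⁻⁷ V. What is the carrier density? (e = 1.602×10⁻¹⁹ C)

From V_H = IB/(n e t), n = IB/(V_H e t).
n = (15.0)(0.0806)/((1.39×10⁻⁷)(1.602×10⁻¹⁹)(3.01×10⁻⁴)) ≈ 1.80×10²⁹ m⁻³.

n ≈ 1.80×10²⁹ m⁻³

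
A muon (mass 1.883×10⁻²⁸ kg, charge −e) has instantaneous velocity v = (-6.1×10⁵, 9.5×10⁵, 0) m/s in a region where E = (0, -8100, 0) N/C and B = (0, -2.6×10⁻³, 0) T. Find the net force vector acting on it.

v×B = (0, 0, 1590) N/C.
E + v×B = (0, -8100, 1590) N/C.
F = q(E + v×B) = (−1.602×10⁻¹⁹ C)·(0, -8100, 1590) = (0, 1.30×10⁻¹⁵, -2.54×10⁻¹⁶) N.

F ≈ (0, 1.30×10⁻¹⁵, -2.54×10⁻¹⁶) N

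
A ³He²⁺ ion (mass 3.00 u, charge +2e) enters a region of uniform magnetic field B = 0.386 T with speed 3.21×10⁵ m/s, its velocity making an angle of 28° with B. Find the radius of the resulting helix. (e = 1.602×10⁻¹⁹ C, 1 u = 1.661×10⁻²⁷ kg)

v⊥ = v sinθ = 3.21×10⁵·sin28° ≈ 1.507×10⁵ m/s.
r = m v⊥/(|q|B) = (4.983×10⁻²⁷)(1.507×10⁵)/((3.204×10⁻¹⁹)(0.386)) ≈ 6.07×10⁻³ m.

r ≈ 6.07×10⁻³ m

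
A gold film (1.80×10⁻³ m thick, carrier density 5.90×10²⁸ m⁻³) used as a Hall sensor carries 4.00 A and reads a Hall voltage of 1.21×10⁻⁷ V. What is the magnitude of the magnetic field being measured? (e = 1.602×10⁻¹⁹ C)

From V_H = IB/(n e t), B = V_H n e t / I.
B = (1.21×10⁻⁷)(5.90×10²⁸)(1.602×10⁻¹⁹)(1.80×10⁻³)/4.00 ≈ 0.515 T.

B ≈ 0.515 T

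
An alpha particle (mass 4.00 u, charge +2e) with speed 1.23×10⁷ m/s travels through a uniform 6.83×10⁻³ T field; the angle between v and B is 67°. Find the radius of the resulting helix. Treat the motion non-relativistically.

v⊥ = v sinθ = 1.23×10⁷·sin67° ≈ 1.132×10⁷ m/s.
r = m v⊥/(|q|B) = (6.644×10⁻²⁷)(1.132×10⁷)/((3.204×10⁻¹⁹)(6.83×10⁻³)) ≈ 34.4 m.

r ≈ 34.4 m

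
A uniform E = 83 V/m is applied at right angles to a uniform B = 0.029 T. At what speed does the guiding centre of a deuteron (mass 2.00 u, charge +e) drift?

v_d ≈ 2900 m/s

In crossed fields the guiding centre drifts at v_d = |E×B|/B² = E/B, independent of charge and mass.
v_d = 83/0.029 = 2900 m/s.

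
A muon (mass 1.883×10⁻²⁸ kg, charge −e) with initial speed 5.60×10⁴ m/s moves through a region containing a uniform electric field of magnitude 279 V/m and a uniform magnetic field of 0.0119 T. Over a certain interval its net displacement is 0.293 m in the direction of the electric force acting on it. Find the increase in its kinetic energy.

ΔKE ≈ 1.31×10⁻¹⁷ J

The magnetic force is always ⟂ v and does no work; only the electric force changes KE.
ΔKE = F_E · d = |q|E d = (1.602×10⁻¹⁹)(279)(0.293) ≈ 1.31×10⁻¹⁷ J.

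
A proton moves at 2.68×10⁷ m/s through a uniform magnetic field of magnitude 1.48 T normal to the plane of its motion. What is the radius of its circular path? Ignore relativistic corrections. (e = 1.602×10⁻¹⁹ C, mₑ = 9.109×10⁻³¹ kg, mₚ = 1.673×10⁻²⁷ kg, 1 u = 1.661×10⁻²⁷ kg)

The magnetic force provides the centripetal force: |q|vB = mv²/r.
r = mv/(|q|B) = (1.673×10⁻²⁷)(2.68×10⁷)/((1.602×10⁻¹⁹)(1.48)) ≈ 0.189 m.

r ≈ 0.189 m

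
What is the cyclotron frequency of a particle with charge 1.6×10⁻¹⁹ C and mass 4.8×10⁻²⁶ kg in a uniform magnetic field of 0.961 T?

f = |q|B/(2πm).
f = (1.6×10⁻¹⁹)(0.961)/(2π·4.8×10⁻²⁶) ≈ 5.10×10⁵ Hz.

f ≈ 5.10×10⁵ Hz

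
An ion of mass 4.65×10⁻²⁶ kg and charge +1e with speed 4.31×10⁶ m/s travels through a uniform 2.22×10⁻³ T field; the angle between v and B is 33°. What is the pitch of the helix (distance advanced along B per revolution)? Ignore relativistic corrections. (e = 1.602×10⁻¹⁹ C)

p ≈ 2970 m

v∥ = v cosθ = 4.31×10⁶·cos33° ≈ 3.615×10⁶ m/s.
T = 2πm/(|q|B) = 2π(4.65×10⁻²⁶)/((1.602×10⁻¹⁹)(2.22×10⁻³)) ≈ 8.215×10⁻⁴ s.
pitch = v∥ T = (3.615×10⁶)(8.215×10⁻⁴) ≈ 2970 m.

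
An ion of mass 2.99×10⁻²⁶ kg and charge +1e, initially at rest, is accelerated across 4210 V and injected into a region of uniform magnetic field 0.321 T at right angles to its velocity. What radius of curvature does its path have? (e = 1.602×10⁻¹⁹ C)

Acceleration: |q|V = ½mv² ⇒ v = √(2|q|V/m) = √(2·1.602×10⁻¹⁹·4210/2.99×10⁻²⁶) ≈ 2.124×10⁵ m/s.
In the field: r = mv/(|q|B) = (2.99×10⁻²⁶)(2.124×10⁵)/((1.602×10⁻¹⁹)(0.321)) ≈ 0.123 m.

r ≈ 0.123 m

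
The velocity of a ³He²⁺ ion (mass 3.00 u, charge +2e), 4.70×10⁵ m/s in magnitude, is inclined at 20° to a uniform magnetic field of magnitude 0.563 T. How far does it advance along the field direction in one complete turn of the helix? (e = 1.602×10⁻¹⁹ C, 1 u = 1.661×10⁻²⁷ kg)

v∥ = v cosθ = 4.70×10⁵·cos20° ≈ 4.417×10⁵ m/s.
T = 2πm/(|q|B) = 2π(4.983×10⁻²⁷)/((3.204×10⁻¹⁹)(0.563)) ≈ 1.736×10⁻⁷ s.
pitch = v∥ T = (4.417×10⁵)(1.736×10⁻⁷) ≈ 0.0767 m.

p ≈ 0.0767 m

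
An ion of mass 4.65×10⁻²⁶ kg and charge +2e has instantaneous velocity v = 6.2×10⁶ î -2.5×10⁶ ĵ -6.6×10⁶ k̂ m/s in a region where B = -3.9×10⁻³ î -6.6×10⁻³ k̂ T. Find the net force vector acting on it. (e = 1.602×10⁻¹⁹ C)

v×B = (1.65×10⁴, 6.67×10⁴, -9750) N/C.
F = q v×B = (3.204×10⁻¹⁹ C)·(1.65×10⁴, 6.67×10⁴, -9750) = (5.29×10⁻¹⁵, 2.14×10⁻¹⁴, -3.12×10⁻¹⁵) N.

F ≈ (5.29×10⁻¹⁵, 2.14×10⁻¹⁴, -3.12×10⁻¹⁵) N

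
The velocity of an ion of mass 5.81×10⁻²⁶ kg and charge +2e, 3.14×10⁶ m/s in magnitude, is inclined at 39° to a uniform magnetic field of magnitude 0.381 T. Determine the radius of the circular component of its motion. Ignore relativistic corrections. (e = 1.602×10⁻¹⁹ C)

v⊥ = v sinθ = 3.14×10⁶·sin39° ≈ 1.976×10⁶ m/s.
r = m v⊥/(|q|B) = (5.81×10⁻²⁶)(1.976×10⁶)/((3.204×10⁻¹⁹)(0.381)) ≈ 0.941 m.

r ≈ 0.941 m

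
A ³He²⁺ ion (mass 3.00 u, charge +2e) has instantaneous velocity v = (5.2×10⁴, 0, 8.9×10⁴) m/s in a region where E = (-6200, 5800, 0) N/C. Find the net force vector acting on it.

F ≈ (-1.99×10⁻¹⁵, 1.86×10⁻¹⁵, 0) N

Only an electric field acts, so F = qE = (3.204×10⁻¹⁹ C)·(-6200, 5800, 0) = (-1.99×10⁻¹⁵, 1.86×10⁻¹⁵, 0) N.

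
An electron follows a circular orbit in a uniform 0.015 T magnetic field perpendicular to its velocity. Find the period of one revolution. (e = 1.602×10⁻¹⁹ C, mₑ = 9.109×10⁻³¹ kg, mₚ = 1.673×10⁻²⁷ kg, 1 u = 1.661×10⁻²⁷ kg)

T ≈ 2.4×10⁻⁹ s

The cyclotron period depends only on m, q, B: T = 2πm/(|q|B).
T = 2π(9.109×10⁻³¹)/((1.602×10⁻¹⁹)(0.015)) ≈ 2.4×10⁻⁹ s.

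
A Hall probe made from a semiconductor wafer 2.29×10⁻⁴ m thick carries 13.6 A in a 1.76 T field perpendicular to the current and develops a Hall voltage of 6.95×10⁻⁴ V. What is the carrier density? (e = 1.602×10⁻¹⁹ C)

n ≈ 9.39×10²⁶ m⁻³

From V_H = IB/(n e t), n = IB/(V_H e t).
n = (13.6)(1.76)/((6.95×10⁻⁴)(1.602×10⁻¹⁹)(2.29×10⁻⁴)) ≈ 9.39×10²⁶ m⁻³.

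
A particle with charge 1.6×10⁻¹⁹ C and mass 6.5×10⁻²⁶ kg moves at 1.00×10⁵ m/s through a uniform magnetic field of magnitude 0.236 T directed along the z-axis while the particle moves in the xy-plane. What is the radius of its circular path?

r ≈ 0.172 m

The magnetic force provides the centripetal force: |q|vB = mv²/r.
r = mv/(|q|B) = (6.5×10⁻²⁶)(1.00×10⁵)/((1.6×10⁻¹⁹)(0.236)) ≈ 0.172 m.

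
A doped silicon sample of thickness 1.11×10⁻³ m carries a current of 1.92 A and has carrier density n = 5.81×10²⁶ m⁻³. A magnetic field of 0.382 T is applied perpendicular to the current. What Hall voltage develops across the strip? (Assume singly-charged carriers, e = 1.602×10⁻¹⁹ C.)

V_H ≈ 7.10×10⁻⁶ V

V_H = IB/(n e t).
V_H = (1.92)(0.382)/((5.81×10²⁶)(1.602×10⁻¹⁹)(1.11×10⁻³)) ≈ 7.10×10⁻⁶ V.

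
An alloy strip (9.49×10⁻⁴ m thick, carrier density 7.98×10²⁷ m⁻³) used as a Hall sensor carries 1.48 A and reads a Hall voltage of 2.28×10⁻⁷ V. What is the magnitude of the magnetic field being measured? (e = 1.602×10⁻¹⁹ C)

From V_H = IB/(n e t), B = V_H n e t / I.
B = (2.28×10⁻⁷)(7.98×10²⁷)(1.602×10⁻¹⁹)(9.49×10⁻⁴)/1.48 ≈ 0.187 T.

B ≈ 0.187 T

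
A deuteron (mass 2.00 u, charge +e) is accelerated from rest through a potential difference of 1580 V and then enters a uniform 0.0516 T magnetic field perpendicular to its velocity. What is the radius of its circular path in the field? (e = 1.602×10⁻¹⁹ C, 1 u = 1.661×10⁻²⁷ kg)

r ≈ 0.157 m

Acceleration: |q|V = ½mv² ⇒ v = √(2|q|V/m) = √(2·1.602×10⁻¹⁹·1580/3.322×10⁻²⁷) ≈ 3.904×10⁵ m/s.
In the field: r = mv/(|q|B) = (3.322×10⁻²⁷)(3.904×10⁵)/((1.602×10⁻¹⁹)(0.0516)) ≈ 0.157 m.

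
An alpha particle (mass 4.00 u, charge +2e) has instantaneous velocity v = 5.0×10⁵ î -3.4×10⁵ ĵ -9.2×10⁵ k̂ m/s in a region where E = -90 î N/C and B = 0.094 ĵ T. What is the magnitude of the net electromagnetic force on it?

|F| ≈ 3.15×10⁻¹⁴ N

v×B = (8.65×10⁴, 0, 4.70×10⁴) N/C.
E + v×B = (8.64×10⁴, 0, 4.70×10⁴) N/C.
F = q(E + v×B) = (3.204×10⁻¹⁹ C)·(8.64×10⁴, 0, 4.70×10⁴) = (2.77×10⁻¹⁴, 0, 1.51×10⁻¹⁴) N.
|F| = 3.15×10⁻¹⁴ N.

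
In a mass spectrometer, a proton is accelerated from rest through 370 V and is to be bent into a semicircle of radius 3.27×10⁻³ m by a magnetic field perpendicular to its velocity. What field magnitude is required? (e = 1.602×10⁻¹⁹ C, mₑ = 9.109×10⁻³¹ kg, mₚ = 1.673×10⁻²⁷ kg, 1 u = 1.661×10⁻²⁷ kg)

B ≈ 0.850 T

v = √(2|q|V/m) = √(2·1.602×10⁻¹⁹·370/1.673×10⁻²⁷) ≈ 2.662×10⁵ m/s.
B = mv/(|q|r) = (1.673×10⁻²⁷)(2.662×10⁵)/((1.602×10⁻¹⁹)(3.27×10⁻³)) ≈ 0.850 T.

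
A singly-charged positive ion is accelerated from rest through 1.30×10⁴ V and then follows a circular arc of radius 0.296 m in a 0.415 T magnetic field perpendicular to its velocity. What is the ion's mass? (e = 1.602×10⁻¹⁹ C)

Combine |q|V = ½mv² and r = mv/(|q|B): eliminate v to get m = qB²r²/(2V).
m = (1.602×10⁻¹⁹)(0.415)²(0.296)²/(2·1.30×10⁴) ≈ 9.30×10⁻²⁶ kg.

m ≈ 9.30×10⁻²⁶ kg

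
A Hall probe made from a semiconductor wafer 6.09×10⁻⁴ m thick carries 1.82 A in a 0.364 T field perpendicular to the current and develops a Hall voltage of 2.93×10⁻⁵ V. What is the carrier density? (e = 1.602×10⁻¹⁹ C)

From V_H = IB/(n e t), n = IB/(V_H e t).
n = (1.82)(0.364)/((2.93×10⁻⁵)(1.602×10⁻¹⁹)(6.09×10⁻⁴)) ≈ 2.32×10²⁶ m⁻³.

n ≈ 2.32×10²⁶ m⁻³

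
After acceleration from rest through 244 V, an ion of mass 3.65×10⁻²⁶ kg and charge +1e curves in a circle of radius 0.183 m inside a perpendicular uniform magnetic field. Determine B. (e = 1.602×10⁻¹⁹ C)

B ≈ 0.0576 T

v = √(2|q|V/m) = √(2·1.602×10⁻¹⁹·244/3.65×10⁻²⁶) ≈ 4.628×10⁴ m/s.
B = mv/(|q|r) = (3.65×10⁻²⁶)(4.628×10⁴)/((1.602×10⁻¹⁹)(0.183)) ≈ 0.0576 T.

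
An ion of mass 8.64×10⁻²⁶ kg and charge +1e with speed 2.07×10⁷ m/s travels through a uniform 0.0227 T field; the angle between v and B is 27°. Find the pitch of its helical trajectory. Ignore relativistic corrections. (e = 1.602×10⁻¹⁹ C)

v∥ = v cosθ = 2.07×10⁷·cos27° ≈ 1.844×10⁷ m/s.
T = 2πm/(|q|B) = 2π(8.64×10⁻²⁶)/((1.602×10⁻¹⁹)(0.0227)) ≈ 1.493×10⁻⁴ s.
pitch = v∥ T = (1.844×10⁷)(1.493×10⁻⁴) ≈ 2750 m.

p ≈ 2750 m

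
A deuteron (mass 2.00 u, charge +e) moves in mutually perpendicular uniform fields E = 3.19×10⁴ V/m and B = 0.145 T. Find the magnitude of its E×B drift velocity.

v_d ≈ 2.20×10⁵ m/s

In crossed fields the guiding centre drifts at v_d = |E×B|/B² = E/B, independent of charge and mass.
v_d = 3.19×10⁴/0.145 = 2.20×10⁵ m/s.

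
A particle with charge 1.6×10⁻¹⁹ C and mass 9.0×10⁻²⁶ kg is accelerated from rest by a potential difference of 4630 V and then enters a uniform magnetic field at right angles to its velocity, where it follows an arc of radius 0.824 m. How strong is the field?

B ≈ 0.0876 T

v = √(2|q|V/m) = √(2·1.6×10⁻¹⁹·4630/9.0×10⁻²⁶) ≈ 1.283×10⁵ m/s.
B = mv/(|q|r) = (9.0×10⁻²⁶)(1.283×10⁵)/((1.6×10⁻¹⁹)(0.824)) ≈ 0.0876 T.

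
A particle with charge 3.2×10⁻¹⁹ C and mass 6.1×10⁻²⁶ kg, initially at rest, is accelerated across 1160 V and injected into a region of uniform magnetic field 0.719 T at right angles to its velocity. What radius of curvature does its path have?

Acceleration: |q|V = ½mv² ⇒ v = √(2|q|V/m) = √(2·3.2×10⁻¹⁹·1160/6.1×10⁻²⁶) ≈ 1.103×10⁵ m/s.
In the field: r = mv/(|q|B) = (6.1×10⁻²⁶)(1.103×10⁵)/((3.2×10⁻¹⁹)(0.719)) ≈ 0.0292 m.

r ≈ 0.0292 m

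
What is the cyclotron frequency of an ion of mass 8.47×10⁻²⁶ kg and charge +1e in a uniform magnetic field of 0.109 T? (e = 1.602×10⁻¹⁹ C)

f = |q|B/(2πm).
f = (1.602×10⁻¹⁹)(0.109)/(2π·8.47×10⁻²⁶) ≈ 3.28×10⁴ Hz.

f ≈ 3.28×10⁴ Hz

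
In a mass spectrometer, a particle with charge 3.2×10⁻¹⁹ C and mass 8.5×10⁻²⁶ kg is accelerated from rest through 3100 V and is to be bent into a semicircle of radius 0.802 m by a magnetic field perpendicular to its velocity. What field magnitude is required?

B ≈ 0.0506 T

v = √(2|q|V/m) = √(2·3.2×10⁻¹⁹·3100/8.5×10⁻²⁶) ≈ 1.528×10⁵ m/s.
B = mv/(|q|r) = (8.5×10⁻²⁶)(1.528×10⁵)/((3.2×10⁻¹⁹)(0.802)) ≈ 0.0506 T.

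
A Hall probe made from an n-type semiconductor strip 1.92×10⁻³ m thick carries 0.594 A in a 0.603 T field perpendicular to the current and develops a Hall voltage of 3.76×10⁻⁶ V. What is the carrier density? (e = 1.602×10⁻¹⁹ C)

From V_H = IB/(n e t), n = IB/(V_H e t).
n = (0.594)(0.603)/((3.76×10⁻⁶)(1.602×10⁻¹⁹)(1.92×10⁻³)) ≈ 3.10×10²⁶ m⁻³.

n ≈ 3.10×10²⁶ m⁻³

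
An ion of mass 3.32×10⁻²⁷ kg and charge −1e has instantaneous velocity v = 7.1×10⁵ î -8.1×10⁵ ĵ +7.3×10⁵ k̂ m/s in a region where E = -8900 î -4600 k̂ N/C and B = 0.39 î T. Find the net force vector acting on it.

v×B = (0, 2.85×10⁵, 3.16×10⁵) N/C.
E + v×B = (-8900, 2.85×10⁵, 3.11×10⁵) N/C.
F = q(E + v×B) = (−1.602×10⁻¹⁹ C)·(-8900, 2.85×10⁵, 3.11×10⁵) = (1.43×10⁻¹⁵, -4.56×10⁻¹⁴, -4.99×10⁻¹⁴) N.

F ≈ (1.43×10⁻¹⁵, -4.56×10⁻¹⁴, -4.99×10⁻¹⁴) N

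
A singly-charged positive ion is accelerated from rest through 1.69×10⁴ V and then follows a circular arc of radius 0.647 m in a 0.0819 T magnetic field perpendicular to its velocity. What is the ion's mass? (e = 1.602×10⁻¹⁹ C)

m ≈ 1.33×10⁻²⁶ kg

Combine |q|V = ½mv² and r = mv/(|q|B): eliminate v to get m = qB²r²/(2V).
m = (1.602×10⁻¹⁹)(0.0819)²(0.647)²/(2·1.69×10⁴) ≈ 1.33×10⁻²⁶ kg.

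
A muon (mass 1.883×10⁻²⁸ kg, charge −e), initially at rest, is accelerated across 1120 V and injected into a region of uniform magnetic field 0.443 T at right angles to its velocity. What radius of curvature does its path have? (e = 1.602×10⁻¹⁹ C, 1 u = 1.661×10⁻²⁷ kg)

r ≈ 3.66×10⁻³ m

Acceleration: |q|V = ½mv² ⇒ v = √(2|q|V/m) = √(2·1.602×10⁻¹⁹·1120/1.883×10⁻²⁸) ≈ 1.380×10⁶ m/s.
In the field: r = mv/(|q|B) = (1.883×10⁻²⁸)(1.380×10⁶)/((1.602×10⁻¹⁹)(0.443)) ≈ 3.66×10⁻³ m.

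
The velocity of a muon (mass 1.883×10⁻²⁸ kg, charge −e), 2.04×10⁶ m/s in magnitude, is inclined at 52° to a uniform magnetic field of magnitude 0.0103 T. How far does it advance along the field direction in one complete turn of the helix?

v∥ = v cosθ = 2.04×10⁶·cos52° ≈ 1.256×10⁶ m/s.
T = 2πm/(|q|B) = 2π(1.883×10⁻²⁸)/((1.602×10⁻¹⁹)(0.0103)) ≈ 7.170×10⁻⁷ s.
pitch = v∥ T = (1.256×10⁶)(7.170×10⁻⁷) ≈ 0.901 m.

p ≈ 0.901 m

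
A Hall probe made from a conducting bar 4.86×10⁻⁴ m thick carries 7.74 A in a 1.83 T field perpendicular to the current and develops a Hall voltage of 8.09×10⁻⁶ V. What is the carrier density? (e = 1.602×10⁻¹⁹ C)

n ≈ 2.25×10²⁸ m⁻³

From V_H = IB/(n e t), n = IB/(V_H e t).
n = (7.74)(1.83)/((8.09×10⁻⁶)(1.602×10⁻¹⁹)(4.86×10⁻⁴)) ≈ 2.25×10²⁸ m⁻³.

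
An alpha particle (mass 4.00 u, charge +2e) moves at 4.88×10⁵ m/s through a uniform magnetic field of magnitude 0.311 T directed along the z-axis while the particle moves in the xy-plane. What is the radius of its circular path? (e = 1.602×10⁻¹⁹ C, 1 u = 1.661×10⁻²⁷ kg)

r ≈ 0.0325 m

The magnetic force provides the centripetal force: |q|vB = mv²/r.
r = mv/(|q|B) = (6.644×10⁻²⁷)(4.88×10⁵)/((3.204×10⁻¹⁹)(0.311)) ≈ 0.0325 m.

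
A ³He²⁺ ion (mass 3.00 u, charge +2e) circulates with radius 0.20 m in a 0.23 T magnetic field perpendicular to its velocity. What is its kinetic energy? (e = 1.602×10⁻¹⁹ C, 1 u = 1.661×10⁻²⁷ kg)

v = |q|Br/m, then KE = ½mv² = (qBr)²/(2m).
v = (3.204×10⁻¹⁹)(0.23)(0.20)/4.983×10⁻²⁷ ≈ 2.958×10⁶ m/s.
KE = ½(4.983×10⁻²⁷)(2.958×10⁶)² ≈ 2.2×10⁻¹⁴ J = 1.4×10⁵ eV.

KE ≈ 1.4×10⁵ eV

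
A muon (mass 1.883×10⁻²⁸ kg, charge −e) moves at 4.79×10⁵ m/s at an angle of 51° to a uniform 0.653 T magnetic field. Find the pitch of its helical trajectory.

p ≈ 3.41×10⁻³ m

v∥ = v cosθ = 4.79×10⁵·cos51° ≈ 3.014×10⁵ m/s.
T = 2πm/(|q|B) = 2π(1.883×10⁻²⁸)/((1.602×10⁻¹⁹)(0.653)) ≈ 1.131×10⁻⁸ s.
pitch = v∥ T = (3.014×10⁵)(1.131×10⁻⁸) ≈ 3.41×10⁻³ m.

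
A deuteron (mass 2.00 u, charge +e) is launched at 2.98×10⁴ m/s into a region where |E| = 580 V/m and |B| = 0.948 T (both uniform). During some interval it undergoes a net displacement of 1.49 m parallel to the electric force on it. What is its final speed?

v_f ≈ 2.90×10⁵ m/s

B does no work; ΔKE = |q|E d.
½mv_f² = ½mv₀² + |q|Ed = ½(3.322×10⁻²⁷)(2.98×10⁴)² + (1.602×10⁻¹⁹)(580)(1.49) ≈ 1.475×10⁻¹⁸ J + 1.384×10⁻¹⁶ J ≈ 1.399×10⁻¹⁶ J.
v_f = √(2·1.399×10⁻¹⁶/3.322×10⁻²⁷) ≈ 2.90×10⁵ m/s.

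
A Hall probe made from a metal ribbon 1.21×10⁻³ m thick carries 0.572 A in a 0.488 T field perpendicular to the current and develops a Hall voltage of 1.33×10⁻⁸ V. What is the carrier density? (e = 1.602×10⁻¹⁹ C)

From V_H = IB/(n e t), n = IB/(V_H e t).
n = (0.572)(0.488)/((1.33×10⁻⁸)(1.602×10⁻¹⁹)(1.21×10⁻³)) ≈ 1.08×10²⁹ m⁻³.

n ≈ 1.08×10²⁹ m⁻³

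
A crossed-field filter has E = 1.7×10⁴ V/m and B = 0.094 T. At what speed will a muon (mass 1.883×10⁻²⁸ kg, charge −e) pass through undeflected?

v = 1.8×10⁵ m/s

Zero net Lorentz force requires |qE| = |q v×B|, i.e. E = vB.
v = E/B = 1.7×10⁴/0.094 = 1.8×10⁵ m/s.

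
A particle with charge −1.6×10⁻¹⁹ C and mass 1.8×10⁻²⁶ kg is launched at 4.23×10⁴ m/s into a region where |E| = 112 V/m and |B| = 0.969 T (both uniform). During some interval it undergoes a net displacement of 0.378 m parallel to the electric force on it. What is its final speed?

v_f ≈ 5.04×10⁴ m/s

B does no work; ΔKE = |q|E d.
½mv_f² = ½mv₀² + |q|Ed = ½(1.8×10⁻²⁶)(4.23×10⁴)² + (1.6×10⁻¹⁹)(112)(0.378) ≈ 1.610×10⁻¹⁷ J + 6.774×10⁻¹⁸ J ≈ 2.288×10⁻¹⁷ J.
v_f = √(2·2.288×10⁻¹⁷/1.8×10⁻²⁶) ≈ 5.04×10⁴ m/s.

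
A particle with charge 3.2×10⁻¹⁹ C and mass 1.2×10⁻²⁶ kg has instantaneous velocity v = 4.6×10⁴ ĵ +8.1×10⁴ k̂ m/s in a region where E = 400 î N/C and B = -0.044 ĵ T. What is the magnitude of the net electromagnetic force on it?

|F| ≈ 1.27×10⁻¹⁵ N

v×B = (3560, 0, 0) N/C.
E + v×B = (3960, 0, 0) N/C.
F = q(E + v×B) = (3.2×10⁻¹⁹ C)·(3960, 0, 0) = (1.27×10⁻¹⁵, 0, 0) N.
|F| = 1.27×10⁻¹⁵ N.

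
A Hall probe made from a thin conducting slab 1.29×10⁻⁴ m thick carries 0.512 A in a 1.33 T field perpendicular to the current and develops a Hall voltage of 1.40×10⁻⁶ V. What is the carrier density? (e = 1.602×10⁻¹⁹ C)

From V_H = IB/(n e t), n = IB/(V_H e t).
n = (0.512)(1.33)/((1.40×10⁻⁶)(1.602×10⁻¹⁹)(1.29×10⁻⁴)) ≈ 2.35×10²⁸ m⁻³.

n ≈ 2.35×10²⁸ m⁻³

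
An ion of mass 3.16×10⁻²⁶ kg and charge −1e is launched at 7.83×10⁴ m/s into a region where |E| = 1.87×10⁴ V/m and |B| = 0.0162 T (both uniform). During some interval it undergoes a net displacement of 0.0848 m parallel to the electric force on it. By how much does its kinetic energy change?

ΔKE ≈ 2.54×10⁻¹⁶ J

The magnetic force is always ⟂ v and does no work; only the electric force changes KE.
ΔKE = F_E · d = |q|E d = (1.602×10⁻¹⁹)(1.87×10⁴)(0.0848) ≈ 2.54×10⁻¹⁶ J.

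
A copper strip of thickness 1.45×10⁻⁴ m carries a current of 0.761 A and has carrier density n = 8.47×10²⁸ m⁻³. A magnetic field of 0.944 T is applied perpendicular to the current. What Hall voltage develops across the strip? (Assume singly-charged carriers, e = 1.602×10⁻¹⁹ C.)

V_H ≈ 3.65×10⁻⁷ V

V_H = IB/(n e t).
V_H = (0.761)(0.944)/((8.47×10²⁸)(1.602×10⁻¹⁹)(1.45×10⁻⁴)) ≈ 3.65×10⁻⁷ V.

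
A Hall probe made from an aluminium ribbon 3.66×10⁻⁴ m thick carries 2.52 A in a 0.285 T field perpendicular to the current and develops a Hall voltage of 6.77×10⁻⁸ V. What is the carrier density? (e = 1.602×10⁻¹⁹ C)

From V_H = IB/(n e t), n = IB/(V_H e t).
n = (2.52)(0.285)/((6.77×10⁻⁸)(1.602×10⁻¹⁹)(3.66×10⁻⁴)) ≈ 1.81×10²⁹ m⁻³.

n ≈ 1.81×10²⁹ m⁻³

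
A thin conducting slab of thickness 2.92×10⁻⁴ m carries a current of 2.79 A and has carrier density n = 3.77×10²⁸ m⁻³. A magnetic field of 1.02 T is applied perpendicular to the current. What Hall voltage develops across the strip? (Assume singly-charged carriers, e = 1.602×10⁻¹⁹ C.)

V_H = IB/(n e t).
V_H = (2.79)(1.02)/((3.77×10²⁸)(1.602×10⁻¹⁹)(2.92×10⁻⁴)) ≈ 1.61×10⁻⁶ V.

V_H ≈ 1.61×10⁻⁶ V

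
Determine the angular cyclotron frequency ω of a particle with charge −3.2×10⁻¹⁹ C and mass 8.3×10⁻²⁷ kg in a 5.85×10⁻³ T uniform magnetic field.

ω ≈ 2.26×10⁵ rad/s

ω = |q|B/m.
ω = (3.2×10⁻¹⁹)(5.85×10⁻³)/8.3×10⁻²⁷ ≈ 2.26×10⁵ rad/s.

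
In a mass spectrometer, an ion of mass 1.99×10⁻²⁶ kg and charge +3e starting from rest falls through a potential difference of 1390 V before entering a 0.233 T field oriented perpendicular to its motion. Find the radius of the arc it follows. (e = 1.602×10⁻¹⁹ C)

r ≈ 0.0460 m

Acceleration: |q|V = ½mv² ⇒ v = √(2|q|V/m) = √(2·4.806×10⁻¹⁹·1390/1.99×10⁻²⁶) ≈ 2.591×10⁵ m/s.
In the field: r = mv/(|q|B) = (1.99×10⁻²⁶)(2.591×10⁵)/((4.806×10⁻¹⁹)(0.233)) ≈ 0.0460 m.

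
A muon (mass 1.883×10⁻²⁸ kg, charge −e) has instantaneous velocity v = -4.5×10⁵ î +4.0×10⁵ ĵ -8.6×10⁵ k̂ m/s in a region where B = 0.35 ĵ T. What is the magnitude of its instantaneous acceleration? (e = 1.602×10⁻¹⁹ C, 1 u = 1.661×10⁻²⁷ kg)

|a| ≈ 2.89×10¹⁴ m/s²

v×B = (3.01×10⁵, 0, -1.58×10⁵) N/C.
F = q v×B = (−1.602×10⁻¹⁹ C)·(3.01×10⁵, 0, -1.58×10⁵) = (-4.82×10⁻¹⁴, 0, 2.52×10⁻¹⁴) N.
|a| = |F|/m = 5.442×10⁻¹⁴/1.883×10⁻²⁸ ≈ 2.89×10¹⁴ m/s².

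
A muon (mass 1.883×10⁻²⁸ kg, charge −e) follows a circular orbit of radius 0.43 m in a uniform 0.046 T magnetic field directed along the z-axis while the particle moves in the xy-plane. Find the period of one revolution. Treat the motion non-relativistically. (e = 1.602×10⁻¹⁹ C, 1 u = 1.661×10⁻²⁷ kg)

The cyclotron period depends only on m, q, B: T = 2πm/(|q|B).
T = 2π(1.883×10⁻²⁸)/((1.602×10⁻¹⁹)(0.046)) ≈ 1.6×10⁻⁷ s.

T ≈ 1.6×10⁻⁷ s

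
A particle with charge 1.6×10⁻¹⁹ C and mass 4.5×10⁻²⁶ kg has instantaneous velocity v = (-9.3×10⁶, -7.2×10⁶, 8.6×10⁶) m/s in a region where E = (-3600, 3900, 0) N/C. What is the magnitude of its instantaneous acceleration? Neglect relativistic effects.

|a| ≈ 1.89×10¹⁰ m/s²

Only an electric field acts, so F = qE = (1.6×10⁻¹⁹ C)·(-3600, 3900, 0) = (-5.76×10⁻¹⁶, 6.24×10⁻¹⁶, 0) N.
|a| = |F|/m = 8.492×10⁻¹⁶/4.5×10⁻²⁶ ≈ 1.89×10¹⁰ m/s².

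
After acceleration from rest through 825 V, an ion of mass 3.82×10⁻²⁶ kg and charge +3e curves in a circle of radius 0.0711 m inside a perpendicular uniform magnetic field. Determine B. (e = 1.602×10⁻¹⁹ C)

B ≈ 0.161 T

v = √(2|q|V/m) = √(2·4.806×10⁻¹⁹·825/3.82×10⁻²⁶) ≈ 1.441×10⁵ m/s.
B = mv/(|q|r) = (3.82×10⁻²⁶)(1.441×10⁵)/((4.806×10⁻¹⁹)(0.0711)) ≈ 0.161 T.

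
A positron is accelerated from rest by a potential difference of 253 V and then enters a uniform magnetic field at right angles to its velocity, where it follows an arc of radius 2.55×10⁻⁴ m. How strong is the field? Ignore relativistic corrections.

v = √(2|q|V/m) = √(2·1.602×10⁻¹⁹·253/9.109×10⁻³¹) ≈ 9.433×10⁶ m/s.
B = mv/(|q|r) = (9.109×10⁻³¹)(9.433×10⁶)/((1.602×10⁻¹⁹)(2.55×10⁻⁴)) ≈ 0.210 T.

B ≈ 0.210 T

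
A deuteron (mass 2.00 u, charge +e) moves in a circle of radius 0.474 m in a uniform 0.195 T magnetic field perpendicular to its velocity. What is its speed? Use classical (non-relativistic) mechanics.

v ≈ 4.46×10⁶ m/s

From |q|vB = mv²/r, v = |q|Br/m.
v = (1.602×10⁻¹⁹)(0.195)(0.474)/3.322×10⁻²⁷ ≈ 4.46×10⁶ m/s.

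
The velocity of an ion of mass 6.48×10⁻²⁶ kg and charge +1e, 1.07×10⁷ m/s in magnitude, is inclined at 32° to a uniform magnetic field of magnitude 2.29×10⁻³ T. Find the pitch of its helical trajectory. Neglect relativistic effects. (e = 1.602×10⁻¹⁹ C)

p ≈ 1.01×10⁴ m

v∥ = v cosθ = 1.07×10⁷·cos32° ≈ 9.074×10⁶ m/s.
T = 2πm/(|q|B) = 2π(6.48×10⁻²⁶)/((1.602×10⁻¹⁹)(2.29×10⁻³)) ≈ 1.110×10⁻³ s.
pitch = v∥ T = (9.074×10⁶)(1.110×10⁻³) ≈ 1.01×10⁴ m.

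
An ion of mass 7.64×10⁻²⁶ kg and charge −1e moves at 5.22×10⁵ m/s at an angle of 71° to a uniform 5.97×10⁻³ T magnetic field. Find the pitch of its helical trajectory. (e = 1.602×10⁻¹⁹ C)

p ≈ 85.3 m

v∥ = v cosθ = 5.22×10⁵·cos71° ≈ 1.699×10⁵ m/s.
T = 2πm/(|q|B) = 2π(7.64×10⁻²⁶)/((1.602×10⁻¹⁹)(5.97×10⁻³)) ≈ 5.019×10⁻⁴ s.
pitch = v∥ T = (1.699×10⁵)(5.019×10⁻⁴) ≈ 85.3 m.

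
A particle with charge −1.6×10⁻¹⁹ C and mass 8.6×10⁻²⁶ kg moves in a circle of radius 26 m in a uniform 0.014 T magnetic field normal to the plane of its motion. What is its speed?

v ≈ 6.8×10⁵ m/s

From |q|vB = mv²/r, v = |q|Br/m.
v = (1.6×10⁻¹⁹)(0.014)(26)/8.6×10⁻²⁶ ≈ 6.8×10⁵ m/s.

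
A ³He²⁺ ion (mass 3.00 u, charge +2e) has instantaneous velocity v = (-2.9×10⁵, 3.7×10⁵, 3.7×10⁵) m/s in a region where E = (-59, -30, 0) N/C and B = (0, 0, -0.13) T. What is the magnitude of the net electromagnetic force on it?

|F| ≈ 1.96×10⁻¹⁴ N

v×B = (-4.81×10⁴, -3.77×10⁴, 0) N/C.
E + v×B = (-4.82×10⁴, -3.77×10⁴, 0) N/C.
F = q(E + v×B) = (3.204×10⁻¹⁹ C)·(-4.82×10⁴, -3.77×10⁴, 0) = (-1.54×10⁻¹⁴, -1.21×10⁻¹⁴, 0) N.
|F| = 1.96×10⁻¹⁴ N.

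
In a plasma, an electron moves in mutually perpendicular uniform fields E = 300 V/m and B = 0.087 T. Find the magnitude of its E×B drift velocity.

v_d ≈ 3400 m/s

The E×B drift speed is v_d = E/B.
v_d = 300/0.087 = 3400 m/s.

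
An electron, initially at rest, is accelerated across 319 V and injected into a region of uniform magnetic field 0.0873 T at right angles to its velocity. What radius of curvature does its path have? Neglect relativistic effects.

Acceleration: |q|V = ½mv² ⇒ v = √(2|q|V/m) = √(2·1.602×10⁻¹⁹·319/9.109×10⁻³¹) ≈ 1.059×10⁷ m/s.
In the field: r = mv/(|q|B) = (9.109×10⁻³¹)(1.059×10⁷)/((1.602×10⁻¹⁹)(0.0873)) ≈ 6.90×10⁻⁴ m.

r ≈ 6.90×10⁻⁴ m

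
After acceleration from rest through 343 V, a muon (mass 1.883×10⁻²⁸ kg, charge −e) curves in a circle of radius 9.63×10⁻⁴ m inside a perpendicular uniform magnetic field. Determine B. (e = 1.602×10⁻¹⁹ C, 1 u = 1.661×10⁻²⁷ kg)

v = √(2|q|V/m) = √(2·1.602×10⁻¹⁹·343/1.883×10⁻²⁸) ≈ 7.640×10⁵ m/s.
B = mv/(|q|r) = (1.883×10⁻²⁸)(7.640×10⁵)/((1.602×10⁻¹⁹)(9.63×10⁻⁴)) ≈ 0.932 T.

B ≈ 0.932 T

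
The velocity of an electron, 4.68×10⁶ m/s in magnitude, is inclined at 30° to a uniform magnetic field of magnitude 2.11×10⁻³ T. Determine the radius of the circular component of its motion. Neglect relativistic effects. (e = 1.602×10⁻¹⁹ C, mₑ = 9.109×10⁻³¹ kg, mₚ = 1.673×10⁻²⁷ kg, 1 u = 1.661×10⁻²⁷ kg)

v⊥ = v sinθ = 4.68×10⁶·sin30° ≈ 2.340×10⁶ m/s.
r = m v⊥/(|q|B) = (9.109×10⁻³¹)(2.340×10⁶)/((1.602×10⁻¹⁹)(2.11×10⁻³)) ≈ 6.31×10⁻³ m.

r ≈ 6.31×10⁻³ m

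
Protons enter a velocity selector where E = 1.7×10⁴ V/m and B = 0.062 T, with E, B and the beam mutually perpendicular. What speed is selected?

v = 2.7×10⁵ m/s

Straight-line motion ⇒ electric and magnetic forces cancel, so E = vB.
v = E/B = 1.7×10⁴/0.062 = 2.7×10⁵ m/s.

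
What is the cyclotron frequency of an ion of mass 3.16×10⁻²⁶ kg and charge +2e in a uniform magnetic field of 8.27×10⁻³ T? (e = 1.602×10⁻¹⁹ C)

f ≈ 1.33×10⁴ Hz

f = |q|B/(2πm).
f = (3.204×10⁻¹⁹)(8.27×10⁻³)/(2π·3.16×10⁻²⁶) ≈ 1.33×10⁴ Hz.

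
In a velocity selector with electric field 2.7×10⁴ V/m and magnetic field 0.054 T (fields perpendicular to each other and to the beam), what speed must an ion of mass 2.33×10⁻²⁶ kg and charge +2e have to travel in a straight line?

v = 5.0×10⁵ m/s

Straight-line motion ⇒ electric and magnetic forces cancel, so E = vB.
v = E/B = 2.7×10⁴/0.054 = 5.0×10⁵ m/s.
The result is independent of the particle's charge and mass.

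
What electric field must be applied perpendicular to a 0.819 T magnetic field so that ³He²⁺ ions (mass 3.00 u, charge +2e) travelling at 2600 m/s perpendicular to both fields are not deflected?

E = 2130 V/m

For straight-line motion qE = qvB, so E = vB.
E = 2600 × 0.819 = 2130 V/m.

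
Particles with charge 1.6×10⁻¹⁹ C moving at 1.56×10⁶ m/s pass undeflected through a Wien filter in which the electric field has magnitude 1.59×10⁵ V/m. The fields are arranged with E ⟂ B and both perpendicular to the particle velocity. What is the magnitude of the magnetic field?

B = 0.102 T

Balance of forces in the selector: qE = qvB ⇒ B = E/v.
B = 1.59×10⁵/1.56×10⁶ = 0.102 T.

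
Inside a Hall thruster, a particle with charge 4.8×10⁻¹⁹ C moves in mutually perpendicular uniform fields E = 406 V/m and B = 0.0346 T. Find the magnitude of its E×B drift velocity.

v_d ≈ 1.17×10⁴ m/s

The steady drift has the magnetic force balancing the electric force, so v_d = E/B.
v_d = 406/0.0346 = 1.17×10⁴ m/s.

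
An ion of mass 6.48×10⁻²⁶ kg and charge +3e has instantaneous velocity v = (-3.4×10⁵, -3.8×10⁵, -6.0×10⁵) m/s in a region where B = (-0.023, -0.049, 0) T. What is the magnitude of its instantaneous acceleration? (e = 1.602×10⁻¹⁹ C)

v×B = (-2.94×10⁴, 1.38×10⁴, 7920) N/C.
F = q v×B = (4.806×10⁻¹⁹ C)·(-2.94×10⁴, 1.38×10⁴, 7920) = (-1.41×10⁻¹⁴, 6.63×10⁻¹⁵, 3.81×10⁻¹⁵) N.
|a| = |F|/m = 1.607×10⁻¹⁴/6.48×10⁻²⁶ ≈ 2.48×10¹¹ m/s².

|a| ≈ 2.48×10¹¹ m/s²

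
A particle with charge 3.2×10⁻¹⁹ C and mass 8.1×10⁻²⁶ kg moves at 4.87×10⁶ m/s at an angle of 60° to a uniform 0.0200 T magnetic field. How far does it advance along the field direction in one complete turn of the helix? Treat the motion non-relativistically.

p ≈ 194 m

v∥ = v cosθ = 4.87×10⁶·cos60° ≈ 2.435×10⁶ m/s.
T = 2πm/(|q|B) = 2π(8.1×10⁻²⁶)/((3.2×10⁻¹⁹)(0.0200)) ≈ 7.952×10⁻⁵ s.
pitch = v∥ T = (2.435×10⁶)(7.952×10⁻⁵) ≈ 194 m.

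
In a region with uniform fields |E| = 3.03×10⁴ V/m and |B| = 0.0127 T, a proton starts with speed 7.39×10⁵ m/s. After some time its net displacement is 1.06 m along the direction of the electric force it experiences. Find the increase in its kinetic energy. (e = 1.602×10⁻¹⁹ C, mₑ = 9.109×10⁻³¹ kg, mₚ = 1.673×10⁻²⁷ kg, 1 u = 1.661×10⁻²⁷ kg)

ΔKE ≈ 5.15×10⁻¹⁵ J

The magnetic force is always ⟂ v and does no work; only the electric force changes KE.
ΔKE = F_E · d = |q|E d = (1.602×10⁻¹⁹)(3.03×10⁴)(1.06) ≈ 5.15×10⁻¹⁵ J.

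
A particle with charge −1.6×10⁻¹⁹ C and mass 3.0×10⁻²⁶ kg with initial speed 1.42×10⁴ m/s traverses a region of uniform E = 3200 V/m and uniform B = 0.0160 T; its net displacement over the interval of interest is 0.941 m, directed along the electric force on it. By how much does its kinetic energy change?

The magnetic force is always ⟂ v and does no work; only the electric force changes KE.
ΔKE = F_E · d = |q|E d = (1.6×10⁻¹⁹)(3200)(0.941) ≈ 4.82×10⁻¹⁶ J.

ΔKE ≈ 4.82×10⁻¹⁶ J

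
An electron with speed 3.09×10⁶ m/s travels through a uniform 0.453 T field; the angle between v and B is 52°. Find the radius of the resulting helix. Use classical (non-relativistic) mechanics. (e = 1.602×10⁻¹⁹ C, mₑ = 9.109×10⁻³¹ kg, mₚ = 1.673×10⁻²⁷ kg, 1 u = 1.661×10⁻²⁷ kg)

v⊥ = v sinθ = 3.09×10⁶·sin52° ≈ 2.435×10⁶ m/s.
r = m v⊥/(|q|B) = (9.109×10⁻³¹)(2.435×10⁶)/((1.602×10⁻¹⁹)(0.453)) ≈ 3.06×10⁻⁵ m.

r ≈ 3.06×10⁻⁵ m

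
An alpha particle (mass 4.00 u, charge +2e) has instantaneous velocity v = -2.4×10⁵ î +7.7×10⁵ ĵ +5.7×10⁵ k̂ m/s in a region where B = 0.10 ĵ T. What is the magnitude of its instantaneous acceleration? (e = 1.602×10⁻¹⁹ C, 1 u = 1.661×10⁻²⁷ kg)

|a| ≈ 2.98×10¹² m/s²

v×B = (-5.70×10⁴, 0, -2.40×10⁴) N/C.
F = q v×B = (3.204×10⁻¹⁹ C)·(-5.70×10⁴, 0, -2.40×10⁴) = (-1.83×10⁻¹⁴, 0, -7.69×10⁻¹⁵) N.
|a| = |F|/m = 1.982×10⁻¹⁴/6.644×10⁻²⁷ ≈ 2.98×10¹² m/s².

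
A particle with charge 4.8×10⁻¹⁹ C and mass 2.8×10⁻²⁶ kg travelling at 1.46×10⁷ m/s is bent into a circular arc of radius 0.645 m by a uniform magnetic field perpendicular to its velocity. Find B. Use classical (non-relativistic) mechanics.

B ≈ 1.32 T

From |q|vB = mv²/r, B = mv/(|q|r).
B = (2.8×10⁻²⁶)(1.46×10⁷)/((4.8×10⁻¹⁹)(0.645)) ≈ 1.32 T.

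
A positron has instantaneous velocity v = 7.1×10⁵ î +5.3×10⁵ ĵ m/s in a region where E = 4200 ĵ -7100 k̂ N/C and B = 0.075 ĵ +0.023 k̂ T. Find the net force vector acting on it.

v×B = (1.22×10⁴, -1.63×10⁴, 5.32×10⁴) N/C.
E + v×B = (1.22×10⁴, -1.21×10⁴, 4.62×10⁴) N/C.
F = q(E + v×B) = (1.602×10⁻¹⁹ C)·(1.22×10⁴, -1.21×10⁴, 4.62×10⁴) = (1.95×10⁻¹⁵, -1.94×10⁻¹⁵, 7.39×10⁻¹⁵) N.

F ≈ (1.95×10⁻¹⁵, -1.94×10⁻¹⁵, 7.39×10⁻¹⁵) N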